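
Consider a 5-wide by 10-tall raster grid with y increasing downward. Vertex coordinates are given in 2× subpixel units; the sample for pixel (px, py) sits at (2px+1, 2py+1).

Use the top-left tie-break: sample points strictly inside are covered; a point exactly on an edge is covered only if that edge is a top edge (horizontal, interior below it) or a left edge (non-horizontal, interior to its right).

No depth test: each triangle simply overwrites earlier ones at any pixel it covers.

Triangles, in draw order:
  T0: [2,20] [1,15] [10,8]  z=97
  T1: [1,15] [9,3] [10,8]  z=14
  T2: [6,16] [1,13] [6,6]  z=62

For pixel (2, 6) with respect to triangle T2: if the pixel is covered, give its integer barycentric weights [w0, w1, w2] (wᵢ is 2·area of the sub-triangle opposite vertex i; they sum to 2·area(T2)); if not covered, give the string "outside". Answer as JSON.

T0:
  2·area = 52
  edge (2, 20)→(1, 15): d=(-1,-5) top-left  bias=+0
  edge (1, 15)→(10, 8): d=(9,-7) top-left  bias=+0
  edge (10, 8)→(2, 20): d=(-8,12) right/bottom  bias=-1
    (4,4)@(9, 9): e=[46,2,4] → █
    (3,5)@(7, 11): e=[34,6,12] → █
    (4,5)@(9, 11): e=[44,20,-12] → ·
    (2,6)@(5, 13): e=[22,10,20] → █
    (3,6)@(7, 13): e=[32,24,-4] → ·
    (0,7)@(1, 15): e=[0,0,52] → █  [on edge]
    (1,7)@(3, 15): e=[10,14,28] → █
    (3,7)@(7, 15): e=[30,42,-20] → ·
    (0,8)@(1, 17): e=[-2,18,36] → ·
    (1,8)@(3, 17): e=[8,32,12] → █
    (2,8)@(5, 17): e=[18,46,-12] → ·
    (1,9)@(3, 19): e=[6,50,-4] → ·
  covered (7 px):
    · · · · ·
    · · · · ·
    · · · · ·
    · · · · ·
    · · · · █
    · · · █ ·
    · · █ · ·
    █ █ █ · ·
    · █ · · ·
    · · · · ·
T1:
  2·area = 52
  edge (1, 15)→(9, 3): d=(8,-12) top-left  bias=+0
  edge (9, 3)→(10, 8): d=(1,5) right/bottom  bias=-1
  edge (10, 8)→(1, 15): d=(-9,7) right/bottom  bias=-1
    (4,1)@(9, 3): e=[0,0,52] → ·  [on edge]
    (4,2)@(9, 5): e=[16,2,34] → █
    (3,3)@(7, 7): e=[8,14,30] → █
    (2,4)@(5, 9): e=[0,26,26] → █  [on edge]
    (4,4)@(9, 9): e=[48,6,-2] → ·
    (2,5)@(5, 11): e=[16,28,8] → █
    (3,5)@(7, 11): e=[40,18,-6] → ·
    (1,6)@(3, 13): e=[8,40,4] → █
    (2,6)@(5, 13): e=[32,30,-10] → ·
    (0,7)@(1, 15): e=[0,52,0] → ·  [on edge]
    (1,7)@(3, 15): e=[24,42,-14] → ·
  covered (7 px):
    · · · · ·
    · · · · ·
    · · · · █
    · · · █ █
    · · █ █ ·
    · · █ · ·
    · █ · · ·
    · · · · ·
    · · · · ·
    · · · · ·
T2:
  2·area = 50
  edge (6, 16)→(1, 13): d=(-5,-3) top-left  bias=+0
  edge (1, 13)→(6, 6): d=(5,-7) top-left  bias=+0
  edge (6, 6)→(6, 16): d=(0,10) right/bottom  bias=-1
    (2,4)@(5, 9): e=[32,8,10] → █
    (3,4)@(7, 9): e=[38,22,-10] → ·
    (1,5)@(3, 11): e=[16,4,30] → █
    (3,5)@(7, 11): e=[28,32,-10] → ·
    (0,6)@(1, 13): e=[0,0,50] → █  [on edge]
    (3,6)@(7, 13): e=[18,42,-10] → ·
    (0,7)@(1, 15): e=[-10,10,50] → ·
    (1,7)@(3, 15): e=[-4,24,30] → ·
    (2,7)@(5, 15): e=[2,38,10] → █
    (3,7)@(7, 15): e=[8,52,-10] → ·
    (2,8)@(5, 17): e=[-8,48,10] → ·
  covered (7 px):
    · · · · ·
    · · · · ·
    · · · · ·
    · · · · ·
    · · █ · ·
    · █ █ · ·
    █ █ █ · ·
    · · █ · ·
    · · · · ·
    · · · · ·

Answer: [28,10,12]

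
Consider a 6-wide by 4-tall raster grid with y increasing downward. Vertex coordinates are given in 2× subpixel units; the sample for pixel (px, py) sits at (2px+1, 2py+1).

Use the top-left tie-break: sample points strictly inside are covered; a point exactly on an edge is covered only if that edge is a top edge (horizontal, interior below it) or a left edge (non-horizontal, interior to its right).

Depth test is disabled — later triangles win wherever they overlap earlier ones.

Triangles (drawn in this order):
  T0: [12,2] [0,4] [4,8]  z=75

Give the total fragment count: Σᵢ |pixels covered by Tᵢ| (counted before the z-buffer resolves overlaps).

T0:
  2·area = 56  (B↔C swapped to make it positive)
  edge (12, 2)→(4, 8): d=(-8,6) right/bottom  bias=-1
  edge (4, 8)→(0, 4): d=(-4,-4) top-left  bias=+0
  edge (0, 4)→(12, 2): d=(12,-2) top-left  bias=+0
    (3,1)@(7, 3): e=[22,32,2] → █
    (4,1)@(9, 3): e=[10,40,6] → █
    (5,1)@(11, 3): e=[-2,48,10] → ·
    (0,2)@(1, 5): e=[42,0,14] → █  [on edge]
    (1,2)@(3, 5): e=[30,8,18] → █
    (2,2)@(5, 5): e=[18,16,22] → █
    (4,2)@(9, 5): e=[-6,32,30] → ·
    (0,3)@(1, 7): e=[26,-8,38] → ·
    (1,3)@(3, 7): e=[14,0,42] → █  [on edge]
    (3,3)@(7, 7): e=[-10,16,50] → ·
  covered (8 px):
    · · · · · ·
    · · · █ █ ·
    █ █ █ █ · ·
    · █ █ · · ·

Final: 8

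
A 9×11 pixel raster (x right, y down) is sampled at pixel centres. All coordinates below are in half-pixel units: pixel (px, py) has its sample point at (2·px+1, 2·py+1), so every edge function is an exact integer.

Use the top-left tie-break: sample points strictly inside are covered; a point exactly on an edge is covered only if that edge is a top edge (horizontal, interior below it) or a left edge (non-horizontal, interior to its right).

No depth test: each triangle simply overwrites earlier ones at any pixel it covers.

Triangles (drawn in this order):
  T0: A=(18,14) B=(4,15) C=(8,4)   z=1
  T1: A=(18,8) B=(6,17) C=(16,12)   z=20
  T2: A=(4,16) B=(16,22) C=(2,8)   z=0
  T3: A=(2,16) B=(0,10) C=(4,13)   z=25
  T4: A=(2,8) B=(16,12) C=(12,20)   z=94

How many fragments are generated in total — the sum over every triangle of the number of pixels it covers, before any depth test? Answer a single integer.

T0:
  2·area = 150
  edge (18, 14)→(4, 15): d=(-14,1) right/bottom  bias=-1
  edge (4, 15)→(8, 4): d=(4,-11) top-left  bias=+0
  edge (8, 4)→(18, 14): d=(10,10) right/bottom  bias=-1
    (2,0)@(5, 1): e=[195,-45,0] → ·  [on edge]
    (3,1)@(7, 3): e=[165,-15,0] → ·  [on edge]
    (4,2)@(9, 5): e=[135,15,0] → ·  [on edge]
    (3,3)@(7, 7): e=[109,1,40] → █
    (4,3)@(9, 7): e=[107,23,20] → █
    (5,3)@(11, 7): e=[105,45,0] → ·  [on edge]
    (3,4)@(7, 9): e=[81,9,60] → █
    (5,4)@(11, 9): e=[77,53,20] → █
    (6,4)@(13, 9): e=[75,75,0] → ·  [on edge]
    (3,5)@(7, 11): e=[53,17,80] → █
    (6,5)@(13, 11): e=[47,83,20] → █
    (7,5)@(15, 11): e=[45,105,0] → ·  [on edge]
    (8,6)@(17, 13): e=[15,135,0] → ·  [on edge]
  covered (15 px):
    · · · · · · · · ·
    · · · · · · · · ·
    · · · · · · · · ·
    · · · █ █ · · · ·
    · · · █ █ █ · · ·
    · · · █ █ █ █ · ·
    · · █ █ █ █ █ █ ·
    · · · · · · · · ·
    · · · · · · · · ·
    · · · · · · · · ·
    · · · · · · · · ·
T1:
  2·area = 30  (B↔C swapped to make it positive)
  edge (18, 8)→(16, 12): d=(-2,4) right/bottom  bias=-1
  edge (16, 12)→(6, 17): d=(-10,5) right/bottom  bias=-1
  edge (6, 17)→(18, 8): d=(12,-9) top-left  bias=+0
    (8,4)@(17, 9): e=[2,25,3] → █
    (7,5)@(15, 11): e=[6,15,9] → █
    (8,5)@(17, 11): e=[-2,5,27] → ·
    (6,6)@(13, 13): e=[10,5,15] → █
    (7,6)@(15, 13): e=[2,-5,33] → ·
    (4,7)@(9, 15): e=[22,5,3] → █
    (5,7)@(11, 15): e=[14,-5,21] → ·
    (6,7)@(13, 15): e=[6,-15,39] → ·
    (4,8)@(9, 17): e=[18,-15,27] → ·
  covered (4 px):
    · · · · · · · · ·
    · · · · · · · · ·
    · · · · · · · · ·
    · · · · · · · · ·
    · · · · · · · · █
    · · · · · · · █ ·
    · · · · · · █ · ·
    · · · · █ · · · ·
    · · · · · · · · ·
    · · · · · · · · ·
    · · · · · · · · ·
T2:
  2·area = 84  (B↔C swapped to make it positive)
  edge (4, 16)→(2, 8): d=(-2,-8) top-left  bias=+0
  edge (2, 8)→(16, 22): d=(14,14) right/bottom  bias=-1
  edge (16, 22)→(4, 16): d=(-12,-6) top-left  bias=+0
    (0,3)@(1, 7): e=[-6,0,90] → ·  [on edge]
    (1,4)@(3, 9): e=[6,0,78] → ·  [on edge]
    (1,5)@(3, 11): e=[2,28,54] → █
    (2,5)@(5, 11): e=[18,0,66] → ·  [on edge]
    (1,6)@(3, 13): e=[-2,56,30] → ·
    (2,6)@(5, 13): e=[14,28,42] → █
    (3,6)@(7, 13): e=[30,0,54] → ·  [on edge]
    (2,7)@(5, 15): e=[10,56,18] → █
    (3,7)@(7, 15): e=[26,28,30] → █
    (4,7)@(9, 15): e=[42,0,42] → ·  [on edge]
    (2,8)@(5, 17): e=[6,84,-6] → ·
    (3,8)@(7, 17): e=[22,56,6] → █
    (5,8)@(11, 17): e=[54,0,30] → ·  [on edge]
    (6,9)@(13, 19): e=[66,0,18] → ·  [on edge]
    (7,10)@(15, 21): e=[78,0,6] → ·  [on edge]
  covered (7 px):
    · · · · · · · · ·
    · · · · · · · · ·
    · · · · · · · · ·
    · · · · · · · · ·
    · · · · · · · · ·
    · █ · · · · · · ·
    · · █ · · · · · ·
    · · █ █ · · · · ·
    · · · █ █ · · · ·
    · · · · · █ · · ·
    · · · · · · · · ·
T3:
  2·area = 18
  edge (2, 16)→(0, 10): d=(-2,-6) top-left  bias=+0
  edge (0, 10)→(4, 13): d=(4,3) right/bottom  bias=-1
  edge (4, 13)→(2, 16): d=(-2,3) right/bottom  bias=-1
    (0,5)@(1, 11): e=[4,1,13] → █
    (1,5)@(3, 11): e=[16,-5,7] → ·
    (0,6)@(1, 13): e=[0,9,9] → █  [on edge]
    (1,6)@(3, 13): e=[12,3,3] → █
    (2,6)@(5, 13): e=[24,-3,-3] → ·
    (0,7)@(1, 15): e=[-4,17,5] → ·
    (1,7)@(3, 15): e=[8,11,-1] → ·
    (1,9)@(3, 19): e=[0,27,-9] → ·  [on edge]
  covered (3 px):
    · · · · · · · · ·
    · · · · · · · · ·
    · · · · · · · · ·
    · · · · · · · · ·
    · · · · · · · · ·
    █ · · · · · · · ·
    █ █ · · · · · · ·
    · · · · · · · · ·
    · · · · · · · · ·
    · · · · · · · · ·
    · · · · · · · · ·
T4:
  2·area = 128
  edge (2, 8)→(16, 12): d=(14,4) right/bottom  bias=-1
  edge (16, 12)→(12, 20): d=(-4,8) right/bottom  bias=-1
  edge (12, 20)→(2, 8): d=(-10,-12) top-left  bias=+0
    (1,4)@(3, 9): e=[10,116,2] → █
    (2,4)@(5, 9): e=[2,100,26] → █
    (3,4)@(7, 9): e=[-6,84,50] → ·
    (1,5)@(3, 11): e=[38,108,-18] → ·
    (2,5)@(5, 11): e=[30,92,6] → █
    (3,5)@(7, 11): e=[22,76,30] → █
    (4,5)@(9, 11): e=[14,60,54] → █
    (5,5)@(11, 11): e=[6,44,78] → █
    (6,5)@(13, 11): e=[-2,28,102] → ·
    (2,6)@(5, 13): e=[58,84,-14] → ·
    (3,6)@(7, 13): e=[50,68,10] → █
    (6,6)@(13, 13): e=[26,20,82] → █
  covered (16 px):
    · · · · · · · · ·
    · · · · · · · · ·
    · · · · · · · · ·
    · · · · · · · · ·
    · █ █ · · · · · ·
    · · █ █ █ █ · · ·
    · · · █ █ █ █ █ ·
    · · · · █ █ █ · ·
    · · · · · █ █ · ·
    · · · · · · · · ·
    · · · · · · · · ·

Answer: 45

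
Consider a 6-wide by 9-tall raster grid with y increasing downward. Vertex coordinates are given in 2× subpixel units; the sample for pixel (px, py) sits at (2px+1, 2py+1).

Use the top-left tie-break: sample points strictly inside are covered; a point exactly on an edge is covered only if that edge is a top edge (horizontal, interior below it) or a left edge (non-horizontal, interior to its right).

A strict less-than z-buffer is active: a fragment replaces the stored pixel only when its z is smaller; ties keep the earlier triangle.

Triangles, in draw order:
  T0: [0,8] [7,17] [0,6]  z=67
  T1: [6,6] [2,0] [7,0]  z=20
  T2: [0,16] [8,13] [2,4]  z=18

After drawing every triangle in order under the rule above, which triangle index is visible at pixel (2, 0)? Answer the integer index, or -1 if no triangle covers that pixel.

T0:
  2·area = 14  (B↔C swapped to make it positive)
  edge (0, 8)→(0, 6): d=(0,-2) top-left  bias=+0
  edge (0, 6)→(7, 17): d=(7,11) right/bottom  bias=-1
  edge (7, 17)→(0, 8): d=(-7,-9) top-left  bias=+0
    (0,4)@(1, 9): e=[2,10,2] → #
    (1,4)@(3, 9): e=[6,-12,20] → ·
    (0,5)@(1, 11): e=[2,24,-12] → ·
    (1,5)@(3, 11): e=[6,2,6] → #
    (2,5)@(5, 11): e=[10,-20,24] → ·
    (1,6)@(3, 13): e=[6,16,-8] → ·
    (3,8)@(7, 17): e=[14,0,0] → ·  [on edge]
  covered (2 px):
    · · · · · ·
    · · · · · ·
    · · · · · ·
    · · · · · ·
    # · · · · ·
    · # · · · ·
    · · · · · ·
    · · · · · ·
    · · · · · ·
T1:
  2·area = 30
  edge (6, 6)→(2, 0): d=(-4,-6) top-left  bias=+0
  edge (2, 0)→(7, 0): d=(5,0) top-left  bias=+0
  edge (7, 0)→(6, 6): d=(-1,6) right/bottom  bias=-1
    (1,0)@(3, 1): e=[2,5,23] → #
    (2,0)@(5, 1): e=[14,5,11] → #
    (3,0)@(7, 1): e=[26,5,-1] → ·
    (1,1)@(3, 3): e=[-6,15,21] → ·
    (2,1)@(5, 3): e=[6,15,9] → #
    (3,1)@(7, 3): e=[18,15,-3] → ·
    (2,2)@(5, 5): e=[-2,25,7] → ·
  covered (3 px):
    · # # · · ·
    · · # · · ·
    · · · · · ·
    · · · · · ·
    · · · · · ·
    · · · · · ·
    · · · · · ·
    · · · · · ·
    · · · · · ·
T2:
  2·area = 90  (B↔C swapped to make it positive)
  edge (0, 16)→(2, 4): d=(2,-12) top-left  bias=+0
  edge (2, 4)→(8, 13): d=(6,9) right/bottom  bias=-1
  edge (8, 13)→(0, 16): d=(-8,3) right/bottom  bias=-1
    (1,3)@(3, 7): e=[18,9,63] → #
    (2,3)@(5, 7): e=[42,-9,57] → ·
    (1,4)@(3, 9): e=[22,21,47] → #
    (2,4)@(5, 9): e=[46,3,41] → #
    (3,4)@(7, 9): e=[70,-15,35] → ·
    (0,5)@(1, 11): e=[2,51,37] → #
    (3,5)@(7, 11): e=[74,-3,19] → ·
    (0,6)@(1, 13): e=[6,63,21] → #
    (3,6)@(7, 13): e=[78,9,3] → #
    (4,6)@(9, 13): e=[102,-9,-3] → ·
    (0,7)@(1, 15): e=[10,75,5] → #
    (1,7)@(3, 15): e=[34,57,-1] → ·
  covered (11 px):
    · · · · · ·
    · · · · · ·
    · · · · · ·
    · # · · · ·
    · # # · · ·
    # # # · · ·
    # # # # · ·
    # · · · · ·
    · · · · · ·

Z-buffer (winner per pixel, '.' = empty):
  . 1 1 . . .
  . . 1 . . .
  . . . . . .
  . 2 . . . .
  0 2 2 . . .
  2 2 2 . . .
  2 2 2 2 . .
  2 . . . . .
  . . . . . .

Final: 1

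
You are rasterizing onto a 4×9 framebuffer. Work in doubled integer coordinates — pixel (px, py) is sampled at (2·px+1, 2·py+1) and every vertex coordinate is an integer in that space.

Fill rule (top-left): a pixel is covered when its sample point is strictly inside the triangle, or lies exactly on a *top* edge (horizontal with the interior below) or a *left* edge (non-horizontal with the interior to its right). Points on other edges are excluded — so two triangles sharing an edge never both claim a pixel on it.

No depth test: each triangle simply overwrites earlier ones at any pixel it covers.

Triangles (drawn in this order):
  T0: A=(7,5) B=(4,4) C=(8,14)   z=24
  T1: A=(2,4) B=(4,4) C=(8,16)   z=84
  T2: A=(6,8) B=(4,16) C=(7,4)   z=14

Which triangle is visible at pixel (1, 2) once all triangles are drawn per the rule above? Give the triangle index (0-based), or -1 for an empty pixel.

T0:
  2·area = 26  (B↔C swapped to make it positive)
  edge (7, 5)→(8, 14): d=(1,9) right/bottom  bias=-1
  edge (8, 14)→(4, 4): d=(-4,-10) top-left  bias=+0
  edge (4, 4)→(7, 5): d=(3,1) right/bottom  bias=-1
    (0,1)@(1, 3): e=[52,-26,0] → ·  [on edge]
    (2,2)@(5, 5): e=[18,6,2] → #
    (3,2)@(7, 5): e=[0,26,0] → ·  [on edge]
    (2,3)@(5, 7): e=[20,-2,8] → ·
    (3,3)@(7, 7): e=[2,18,6] → #
    (3,4)@(7, 9): e=[4,10,12] → #
    (3,5)@(7, 11): e=[6,2,18] → #
    (3,6)@(7, 13): e=[8,-6,24] → ·
  covered (4 px):
    · · · ·
    · · · ·
    · · # ·
    · · · #
    · · · #
    · · · #
    · · · ·
    · · · ·
    · · · ·
T1:
  2·area = 24
  edge (2, 4)→(4, 4): d=(2,0) top-left  bias=+0
  edge (4, 4)→(8, 16): d=(4,12) right/bottom  bias=-1
  edge (8, 16)→(2, 4): d=(-6,-12) top-left  bias=+0
    (1,0)@(3, 1): e=[-6,0,30] → ·  [on edge]
    (1,2)@(3, 5): e=[2,16,6] → #
    (2,2)@(5, 5): e=[2,-8,30] → ·
    (1,3)@(3, 7): e=[6,24,-6] → ·
    (2,3)@(5, 7): e=[6,0,18] → ·  [on edge]
    (2,4)@(5, 9): e=[10,8,6] → #
    (3,4)@(7, 9): e=[10,-16,30] → ·
    (2,5)@(5, 11): e=[14,16,-6] → ·
    (3,6)@(7, 13): e=[18,0,6] → ·  [on edge]
  covered (2 px):
    · · · ·
    · · · ·
    · # · ·
    · · · ·
    · · # ·
    · · · ·
    · · · ·
    · · · ·
    · · · ·
T2:
  degenerate (2·area = 0) — covers nothing

Z-buffer (winner per pixel, '.' = empty):
  . . . .
  . . . .
  . 1 0 .
  . . . 0
  . . 1 0
  . . . 0
  . . . .
  . . . .
  . . . .

Answer: 1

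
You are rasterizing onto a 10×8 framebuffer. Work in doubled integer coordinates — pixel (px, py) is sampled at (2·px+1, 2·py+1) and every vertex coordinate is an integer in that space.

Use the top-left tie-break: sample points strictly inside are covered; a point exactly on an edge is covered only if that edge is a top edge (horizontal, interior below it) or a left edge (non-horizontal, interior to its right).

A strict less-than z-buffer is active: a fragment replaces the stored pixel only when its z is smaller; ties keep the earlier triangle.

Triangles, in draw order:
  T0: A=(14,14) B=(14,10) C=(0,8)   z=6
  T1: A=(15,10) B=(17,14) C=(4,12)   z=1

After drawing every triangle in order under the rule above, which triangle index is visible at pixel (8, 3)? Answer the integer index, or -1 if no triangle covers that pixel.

T0:
  2·area = 56  (B↔C swapped to make it positive)
  edge (14, 14)→(0, 8): d=(-14,-6) top-left  bias=+0
  edge (0, 8)→(14, 10): d=(14,2) right/bottom  bias=-1
  edge (14, 10)→(14, 14): d=(0,4) right/bottom  bias=-1
    (1,4)@(3, 9): e=[4,8,44] → #
    (2,4)@(5, 9): e=[16,4,36] → #
    (3,4)@(7, 9): e=[28,0,28] → ·  [on edge]
    (1,5)@(3, 11): e=[-24,36,44] → ·
    (2,5)@(5, 11): e=[-12,32,36] → ·
    (3,5)@(7, 11): e=[0,28,28] → #  [on edge]
    (4,5)@(9, 11): e=[12,24,20] → #
    (5,5)@(11, 11): e=[24,20,12] → #
    (6,5)@(13, 11): e=[36,16,4] → #
    (7,5)@(15, 11): e=[48,12,-4] → ·
    (3,6)@(7, 13): e=[-28,56,28] → ·
    (4,6)@(9, 13): e=[-16,52,20] → ·
  covered (7 px):
    · · · · · · · · · ·
    · · · · · · · · · ·
    · · · · · · · · · ·
    · · · · · · · · · ·
    · # # · · · · · · ·
    · · · # # # # · · ·
    · · · · · · # · · ·
    · · · · · · · · · ·
T1:
  2·area = 48
  edge (15, 10)→(17, 14): d=(2,4) right/bottom  bias=-1
  edge (17, 14)→(4, 12): d=(-13,-2) top-left  bias=+0
  edge (4, 12)→(15, 10): d=(11,-2) top-left  bias=+0
    (5,5)@(11, 11): e=[18,27,3] → #
    (6,5)@(13, 11): e=[10,31,7] → #
    (7,5)@(15, 11): e=[2,35,11] → #
    (8,5)@(17, 11): e=[-6,39,15] → ·
    (5,6)@(11, 13): e=[22,1,25] → #
    (8,6)@(17, 13): e=[-2,13,37] → ·
    (5,7)@(11, 15): e=[26,-25,47] → ·
    (6,7)@(13, 15): e=[18,-21,51] → ·
    (7,7)@(15, 15): e=[10,-17,55] → ·
  covered (6 px):
    · · · · · · · · · ·
    · · · · · · · · · ·
    · · · · · · · · · ·
    · · · · · · · · · ·
    · · · · · · · · · ·
    · · · · · # # # · ·
    · · · · · # # # · ·
    · · · · · · · · · ·

Z-buffer (winner per pixel, '.' = empty):
  . . . . . . . . . .
  . . . . . . . . . .
  . . . . . . . . . .
  . . . . . . . . . .
  . 0 0 . . . . . . .
  . . . 0 0 1 1 1 . .
  . . . . . 1 1 1 . .
  . . . . . . . . . .

Result: -1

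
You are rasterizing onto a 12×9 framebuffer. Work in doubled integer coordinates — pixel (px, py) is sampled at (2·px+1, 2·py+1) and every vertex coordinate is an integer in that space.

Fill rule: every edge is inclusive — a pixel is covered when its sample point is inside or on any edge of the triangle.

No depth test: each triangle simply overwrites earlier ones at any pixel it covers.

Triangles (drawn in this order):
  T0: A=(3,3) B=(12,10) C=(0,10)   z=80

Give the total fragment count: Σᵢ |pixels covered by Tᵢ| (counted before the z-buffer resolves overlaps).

T0:
  2·area = 84
  edge (3, 3)→(12, 10): d=(9,7) inclusive
  edge (12, 10)→(0, 10): d=(-12,0) inclusive
  edge (0, 10)→(3, 3): d=(3,-7) inclusive
    (1,1)@(3, 3): e=[0,84,0] → #  [on edge]
    (2,1)@(5, 3): e=[-14,84,14] → ·
    (1,2)@(3, 5): e=[18,60,6] → #
    (2,2)@(5, 5): e=[4,60,20] → #
    (3,2)@(7, 5): e=[-10,60,34] → ·
    (1,3)@(3, 7): e=[36,36,12] → #
    (3,3)@(7, 7): e=[8,36,40] → #
    (4,3)@(9, 7): e=[-6,36,54] → ·
    (0,4)@(1, 9): e=[68,12,4] → #
    (4,4)@(9, 9): e=[12,12,60] → #
    (5,4)@(11, 9): e=[-2,12,74] → ·
    (0,5)@(1, 11): e=[86,-12,10] → ·
    (10,8)@(21, 17): e=[0,-84,168] → ·  [on edge]
  covered (11 px):
    · · · · · · · · · · · ·
    · # · · · · · · · · · ·
    · # # · · · · · · · · ·
    · # # # · · · · · · · ·
    # # # # # · · · · · · ·
    · · · · · · · · · · · ·
    · · · · · · · · · · · ·
    · · · · · · · · · · · ·
    · · · · · · · · · · · ·

Answer: 11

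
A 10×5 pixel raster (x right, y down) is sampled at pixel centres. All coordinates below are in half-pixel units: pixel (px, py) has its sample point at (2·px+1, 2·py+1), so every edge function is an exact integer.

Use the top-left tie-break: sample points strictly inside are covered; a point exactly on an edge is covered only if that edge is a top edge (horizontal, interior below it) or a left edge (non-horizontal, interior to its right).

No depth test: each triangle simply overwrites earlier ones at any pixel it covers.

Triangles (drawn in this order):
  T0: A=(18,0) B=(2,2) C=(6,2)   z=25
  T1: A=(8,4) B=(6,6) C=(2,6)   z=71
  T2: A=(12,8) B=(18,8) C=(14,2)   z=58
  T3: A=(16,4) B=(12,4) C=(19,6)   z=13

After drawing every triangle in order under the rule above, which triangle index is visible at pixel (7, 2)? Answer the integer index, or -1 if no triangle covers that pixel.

T0:
  2·area = 8  (B↔C swapped to make it positive)
  edge (18, 0)→(6, 2): d=(-12,2) right/bottom  bias=-1
  edge (6, 2)→(2, 2): d=(-4,0) right/bottom  bias=-1
  edge (2, 2)→(18, 0): d=(16,-2) top-left  bias=+0
    (5,0)@(11, 1): e=[2,4,2] → █
    (6,0)@(13, 1): e=[-2,4,6] → ·
    (5,1)@(11, 3): e=[-22,-4,34] → ·
  covered (1 px):
    · · · · · █ · · · ·
    · · · · · · · · · ·
    · · · · · · · · · ·
    · · · · · · · · · ·
    · · · · · · · · · ·
T1:
  2·area = 8
  edge (8, 4)→(6, 6): d=(-2,2) right/bottom  bias=-1
  edge (6, 6)→(2, 6): d=(-4,0) right/bottom  bias=-1
  edge (2, 6)→(8, 4): d=(6,-2) top-left  bias=+0
    (5,0)@(11, 1): e=[0,20,-12] → ·  [on edge]
    (8,0)@(17, 1): e=[-12,20,0] → ·  [on edge]
    (4,1)@(9, 3): e=[0,12,-4] → ·  [on edge]
    (5,1)@(11, 3): e=[-4,12,0] → ·  [on edge]
    (2,2)@(5, 5): e=[4,4,0] → █  [on edge]
    (3,2)@(7, 5): e=[0,4,4] → ·  [on edge]
    (2,3)@(5, 7): e=[0,-4,12] → ·  [on edge]
    (1,4)@(3, 9): e=[0,-12,20] → ·  [on edge]
  covered (1 px):
    · · · · · · · · · ·
    · · · · · · · · · ·
    · · █ · · · · · · ·
    · · · · · · · · · ·
    · · · · · · · · · ·
T2:
  2·area = 36  (B↔C swapped to make it positive)
  edge (12, 8)→(14, 2): d=(2,-6) top-left  bias=+0
  edge (14, 2)→(18, 8): d=(4,6) right/bottom  bias=-1
  edge (18, 8)→(12, 8): d=(-6,0) right/bottom  bias=-1
    (6,2)@(13, 5): e=[0,18,18] → █  [on edge]
    (7,2)@(15, 5): e=[12,6,18] → █
    (8,2)@(17, 5): e=[24,-6,18] → ·
    (6,3)@(13, 7): e=[4,26,6] → █
    (8,3)@(17, 7): e=[28,2,6] → █
    (9,3)@(19, 7): e=[40,-10,6] → ·
    (6,4)@(13, 9): e=[8,34,-6] → ·
    (7,4)@(15, 9): e=[20,22,-6] → ·
    (8,4)@(17, 9): e=[32,10,-6] → ·
  covered (5 px):
    · · · · · · · · · ·
    · · · · · · · · · ·
    · · · · · · █ █ · ·
    · · · · · · █ █ █ ·
    · · · · · · · · · ·
T3:
  2·area = 8  (B↔C swapped to make it positive)
  edge (16, 4)→(19, 6): d=(3,2) right/bottom  bias=-1
  edge (19, 6)→(12, 4): d=(-7,-2) top-left  bias=+0
  edge (12, 4)→(16, 4): d=(4,0) top-left  bias=+0
    (8,2)@(17, 5): e=[1,3,4] → █
    (9,2)@(19, 5): e=[-3,7,4] → ·
    (8,3)@(17, 7): e=[7,-11,12] → ·
  covered (1 px):
    · · · · · · · · · ·
    · · · · · · · · · ·
    · · · · · · · · █ ·
    · · · · · · · · · ·
    · · · · · · · · · ·

Z-buffer (winner per pixel, '.' = empty):
  . . . . . 0 . . . .
  . . . . . . . . . .
  . . 1 . . . 2 2 3 .
  . . . . . . 2 2 2 .
  . . . . . . . . . .

Answer: 2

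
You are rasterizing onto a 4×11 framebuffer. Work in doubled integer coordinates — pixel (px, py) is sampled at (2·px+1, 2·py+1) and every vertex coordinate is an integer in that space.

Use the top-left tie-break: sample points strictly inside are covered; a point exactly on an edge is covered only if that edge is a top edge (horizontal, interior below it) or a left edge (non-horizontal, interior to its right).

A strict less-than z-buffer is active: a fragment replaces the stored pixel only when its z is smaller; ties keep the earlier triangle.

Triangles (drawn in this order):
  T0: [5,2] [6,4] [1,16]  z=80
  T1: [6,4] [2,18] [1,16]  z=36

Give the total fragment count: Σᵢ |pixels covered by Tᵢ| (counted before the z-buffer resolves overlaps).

T0:
  2·area = 22
  edge (5, 2)→(6, 4): d=(1,2) right/bottom  bias=-1
  edge (6, 4)→(1, 16): d=(-5,12) right/bottom  bias=-1
  edge (1, 16)→(5, 2): d=(4,-14) top-left  bias=+0
    (2,1)@(5, 3): e=[1,17,4] → X
    (3,1)@(7, 3): e=[-3,-7,32] → .
    (2,2)@(5, 5): e=[3,7,12] → X
    (3,2)@(7, 5): e=[-1,-17,40] → .
    (2,3)@(5, 7): e=[5,-3,20] → .
    (1,4)@(3, 9): e=[11,11,0] → X  [on edge]
    (2,4)@(5, 9): e=[7,-13,28] → .
    (1,5)@(3, 11): e=[13,1,8] → X
    (2,5)@(5, 11): e=[9,-23,36] → .
    (1,6)@(3, 13): e=[15,-9,16] → .
  covered (4 px):
    . . . .
    . . X .
    . . X .
    . . . .
    . X . .
    . X . .
    . . . .
    . . . .
    . . . .
    . . . .
    . . . .
T1:
  2·area = 22
  edge (6, 4)→(2, 18): d=(-4,14) right/bottom  bias=-1
  edge (2, 18)→(1, 16): d=(-1,-2) top-left  bias=+0
  edge (1, 16)→(6, 4): d=(5,-12) top-left  bias=+0
    (2,3)@(5, 7): e=[2,17,3] → X
    (3,3)@(7, 7): e=[-26,21,27] → .
    (2,4)@(5, 9): e=[-6,15,13] → .
    (1,6)@(3, 13): e=[6,7,9] → X
    (2,6)@(5, 13): e=[-22,11,33] → .
    (1,7)@(3, 15): e=[-2,5,19] → .
  covered (2 px):
    . . . .
    . . . .
    . . . .
    . . X .
    . . . .
    . . . .
    . X . .
    . . . .
    . . . .
    . . . .
    . . . .

Final: 6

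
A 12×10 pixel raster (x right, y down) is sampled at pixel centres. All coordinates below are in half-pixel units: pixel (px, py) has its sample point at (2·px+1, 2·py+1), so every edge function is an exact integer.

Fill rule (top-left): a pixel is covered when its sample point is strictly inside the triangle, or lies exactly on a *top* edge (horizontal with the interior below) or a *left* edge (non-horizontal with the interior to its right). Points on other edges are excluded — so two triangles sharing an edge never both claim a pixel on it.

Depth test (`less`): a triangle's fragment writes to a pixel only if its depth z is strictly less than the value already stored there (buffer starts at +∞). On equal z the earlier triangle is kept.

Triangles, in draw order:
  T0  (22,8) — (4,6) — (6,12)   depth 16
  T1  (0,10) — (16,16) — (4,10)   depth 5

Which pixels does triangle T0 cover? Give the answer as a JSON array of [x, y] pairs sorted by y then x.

T0:
  2·area = 104  (B↔C swapped to make it positive)
  edge (22, 8)→(6, 12): d=(-16,4) right/bottom  bias=-1
  edge (6, 12)→(4, 6): d=(-2,-6) top-left  bias=+0
  edge (4, 6)→(22, 8): d=(18,2) right/bottom  bias=-1
    (1,1)@(3, 3): e=[156,0,-52] → ·  [on edge]
    (2,3)@(5, 7): e=[84,4,16] → #
    (3,3)@(7, 7): e=[76,16,12] → #
    (4,3)@(9, 7): e=[68,28,8] → #
    (5,3)@(11, 7): e=[60,40,4] → #
    (6,3)@(13, 7): e=[52,52,0] → ·  [on edge]
    (2,4)@(5, 9): e=[52,0,52] → #  [on edge]
    (6,4)@(13, 9): e=[20,48,36] → #
    (7,4)@(15, 9): e=[12,60,32] → #
    (8,4)@(17, 9): e=[4,72,28] → #
    (9,4)@(19, 9): e=[-4,84,24] → ·
    (2,5)@(5, 11): e=[20,-4,88] → ·
    (3,7)@(7, 15): e=[-52,0,156] → ·  [on edge]
  covered (13 px):
    · · · · · · · · · · · ·
    · · · · · · · · · · · ·
    · · · · · · · · · · · ·
    · · # # # # · · · · · ·
    · · # # # # # # # · · ·
    · · · # # · · · · · · ·
    · · · · · · · · · · · ·
    · · · · · · · · · · · ·
    · · · · · · · · · · · ·
    · · · · · · · · · · · ·
T1:
  2·area = 24  (B↔C swapped to make it positive)
  edge (0, 10)→(4, 10): d=(4,0) top-left  bias=+0
  edge (4, 10)→(16, 16): d=(12,6) right/bottom  bias=-1
  edge (16, 16)→(0, 10): d=(-16,-6) top-left  bias=+0
    (1,5)@(3, 11): e=[4,18,2] → #
    (2,5)@(5, 11): e=[4,6,14] → #
    (3,5)@(7, 11): e=[4,-6,26] → ·
    (1,6)@(3, 13): e=[12,42,-30] → ·
    (2,6)@(5, 13): e=[12,30,-18] → ·
    (4,6)@(9, 13): e=[12,6,6] → #
    (5,6)@(11, 13): e=[12,-6,18] → ·
    (4,7)@(9, 15): e=[20,30,-26] → ·
  covered (3 px):
    · · · · · · · · · · · ·
    · · · · · · · · · · · ·
    · · · · · · · · · · · ·
    · · · · · · · · · · · ·
    · · · · · · · · · · · ·
    · # # · · · · · · · · ·
    · · · · # · · · · · · ·
    · · · · · · · · · · · ·
    · · · · · · · · · · · ·
    · · · · · · · · · · · ·

Result: [[2,3],[3,3],[4,3],[5,3],[2,4],[3,4],[4,4],[5,4],[6,4],[7,4],[8,4],[3,5],[4,5]]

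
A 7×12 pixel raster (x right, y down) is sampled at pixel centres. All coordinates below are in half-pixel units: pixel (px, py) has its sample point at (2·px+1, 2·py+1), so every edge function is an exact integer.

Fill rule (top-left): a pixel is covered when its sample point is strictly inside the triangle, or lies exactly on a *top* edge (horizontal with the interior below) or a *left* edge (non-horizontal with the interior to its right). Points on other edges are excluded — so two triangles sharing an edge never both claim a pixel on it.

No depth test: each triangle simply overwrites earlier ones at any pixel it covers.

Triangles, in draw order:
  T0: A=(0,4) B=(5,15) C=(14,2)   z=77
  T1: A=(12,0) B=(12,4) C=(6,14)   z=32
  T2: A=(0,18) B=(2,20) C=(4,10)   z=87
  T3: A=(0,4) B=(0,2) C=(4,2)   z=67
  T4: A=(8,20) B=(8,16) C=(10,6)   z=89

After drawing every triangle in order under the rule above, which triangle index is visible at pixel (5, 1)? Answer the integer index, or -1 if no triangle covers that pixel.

T0:
  2·area = 164  (B↔C swapped to make it positive)
  edge (0, 4)→(14, 2): d=(14,-2) top-left  bias=+0
  edge (14, 2)→(5, 15): d=(-9,13) right/bottom  bias=-1
  edge (5, 15)→(0, 4): d=(-5,-11) top-left  bias=+0
    (3,1)@(7, 3): e=[0,82,82] → #  [on edge]
    (4,1)@(9, 3): e=[4,56,104] → #
    (5,1)@(11, 3): e=[8,30,126] → #
    (6,1)@(13, 3): e=[12,4,148] → #
    (0,2)@(1, 5): e=[16,142,6] → #
    (1,2)@(3, 5): e=[20,116,28] → #
    (2,2)@(5, 5): e=[24,90,50] → #
    (6,2)@(13, 5): e=[40,-14,138] → ·
    (0,3)@(1, 7): e=[44,124,-4] → ·
    (1,3)@(3, 7): e=[48,98,18] → #
    (5,3)@(11, 7): e=[64,-6,106] → ·
    (1,4)@(3, 9): e=[76,80,8] → #
    (2,7)@(5, 15): e=[164,0,0] → ·  [on edge]
  covered (21 px):
    · · · · · · ·
    · · · # # # #
    # # # # # # ·
    · # # # # · ·
    · # # # # · ·
    · · # # · · ·
    · · # · · · ·
    · · · · · · ·
    · · · · · · ·
    · · · · · · ·
    · · · · · · ·
    · · · · · · ·
T1:
  2·area = 24
  edge (12, 0)→(12, 4): d=(0,4) right/bottom  bias=-1
  edge (12, 4)→(6, 14): d=(-6,10) right/bottom  bias=-1
  edge (6, 14)→(12, 0): d=(6,-14) top-left  bias=+0
    (5,1)@(11, 3): e=[4,16,4] → #
    (6,1)@(13, 3): e=[-4,-4,32] → ·
    (5,2)@(11, 5): e=[4,4,16] → #
    (6,2)@(13, 5): e=[-4,-16,44] → ·
    (4,3)@(9, 7): e=[12,12,0] → #  [on edge]
    (5,3)@(11, 7): e=[4,-8,28] → ·
    (4,4)@(9, 9): e=[12,0,12] → ·  [on edge]
    (1,9)@(3, 19): e=[36,0,-12] → ·  [on edge]
    (1,10)@(3, 21): e=[36,-12,0] → ·  [on edge]
  covered (3 px):
    · · · · · · ·
    · · · · · # ·
    · · · · · # ·
    · · · · # · ·
    · · · · · · ·
    · · · · · · ·
    · · · · · · ·
    · · · · · · ·
    · · · · · · ·
    · · · · · · ·
    · · · · · · ·
    · · · · · · ·
T2:
  2·area = 24  (B↔C swapped to make it positive)
  edge (0, 18)→(4, 10): d=(4,-8) top-left  bias=+0
  edge (4, 10)→(2, 20): d=(-2,10) right/bottom  bias=-1
  edge (2, 20)→(0, 18): d=(-2,-2) top-left  bias=+0
    (2,2)@(5, 5): e=[-12,0,36] → ·  [on edge]
    (1,6)@(3, 13): e=[4,4,16] → #
    (2,6)@(5, 13): e=[20,-16,20] → ·
    (1,7)@(3, 15): e=[12,0,12] → ·  [on edge]
    (0,8)@(1, 17): e=[4,16,4] → #
    (1,8)@(3, 17): e=[20,-4,8] → ·
    (0,9)@(1, 19): e=[12,12,0] → #  [on edge]
    (1,9)@(3, 19): e=[28,-8,4] → ·
    (0,10)@(1, 21): e=[20,8,-4] → ·
    (1,10)@(3, 21): e=[36,-12,0] → ·  [on edge]
    (2,11)@(5, 23): e=[60,-36,0] → ·  [on edge]
  covered (3 px):
    · · · · · · ·
    · · · · · · ·
    · · · · · · ·
    · · · · · · ·
    · · · · · · ·
    · · · · · · ·
    · # · · · · ·
    · · · · · · ·
    # · · · · · ·
    # · · · · · ·
    · · · · · · ·
    · · · · · · ·
T3:
  2·area = 8
  edge (0, 4)→(0, 2): d=(0,-2) top-left  bias=+0
  edge (0, 2)→(4, 2): d=(4,0) top-left  bias=+0
  edge (4, 2)→(0, 4): d=(-4,2) right/bottom  bias=-1
    (0,1)@(1, 3): e=[2,4,2] → #
    (1,1)@(3, 3): e=[6,4,-2] → ·
    (0,2)@(1, 5): e=[2,12,-6] → ·
  covered (1 px):
    · · · · · · ·
    # · · · · · ·
    · · · · · · ·
    · · · · · · ·
    · · · · · · ·
    · · · · · · ·
    · · · · · · ·
    · · · · · · ·
    · · · · · · ·
    · · · · · · ·
    · · · · · · ·
    · · · · · · ·
T4:
  2·area = 8
  edge (8, 20)→(8, 16): d=(0,-4) top-left  bias=+0
  edge (8, 16)→(10, 6): d=(2,-10) top-left  bias=+0
  edge (10, 6)→(8, 20): d=(-2,14) right/bottom  bias=-1
    (5,0)@(11, 1): e=[12,0,-4] → ·  [on edge]
    (4,5)@(9, 11): e=[4,0,4] → #  [on edge]
    (5,5)@(11, 11): e=[12,20,-24] → ·
    (4,6)@(9, 13): e=[4,4,0] → ·  [on edge]
    (3,10)@(7, 21): e=[-4,0,12] → ·  [on edge]
  covered (1 px):
    · · · · · · ·
    · · · · · · ·
    · · · · · · ·
    · · · · · · ·
    · · · · · · ·
    · · · · # · ·
    · · · · · · ·
    · · · · · · ·
    · · · · · · ·
    · · · · · · ·
    · · · · · · ·
    · · · · · · ·

Z-buffer (winner per pixel, '.' = empty):
  . . . . . . .
  3 . . 0 0 1 0
  0 0 0 0 0 1 .
  . 0 0 0 1 . .
  . 0 0 0 0 . .
  . . 0 0 4 . .
  . 2 0 . . . .
  . . . . . . .
  2 . . . . . .
  2 . . . . . .
  . . . . . . .
  . . . . . . .

Answer: 1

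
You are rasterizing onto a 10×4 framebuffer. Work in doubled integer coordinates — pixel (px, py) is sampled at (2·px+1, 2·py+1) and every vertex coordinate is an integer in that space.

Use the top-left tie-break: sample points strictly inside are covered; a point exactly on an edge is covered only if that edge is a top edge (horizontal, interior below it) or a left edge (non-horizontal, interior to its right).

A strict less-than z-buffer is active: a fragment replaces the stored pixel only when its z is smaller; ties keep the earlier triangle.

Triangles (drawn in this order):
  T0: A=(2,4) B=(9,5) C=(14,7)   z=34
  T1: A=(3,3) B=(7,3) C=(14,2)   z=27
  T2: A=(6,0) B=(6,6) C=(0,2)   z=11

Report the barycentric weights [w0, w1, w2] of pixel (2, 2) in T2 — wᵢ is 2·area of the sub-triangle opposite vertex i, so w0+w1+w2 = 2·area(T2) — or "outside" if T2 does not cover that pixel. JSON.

T0:
  2·area = 9
  edge (2, 4)→(9, 5): d=(7,1) right/bottom  bias=-1
  edge (9, 5)→(14, 7): d=(5,2) right/bottom  bias=-1
  edge (14, 7)→(2, 4): d=(-12,-3) top-left  bias=+0
    (3,2)@(7, 5): e=[2,4,3] → #
    (4,2)@(9, 5): e=[0,0,9] → ·  [on edge]
    (3,3)@(7, 7): e=[16,14,-21] → ·
  covered (1 px):
    · · · · · · · · · ·
    · · · · · · · · · ·
    · · · # · · · · · ·
    · · · · · · · · · ·
T1:
  2·area = 4  (B↔C swapped to make it positive)
  edge (3, 3)→(14, 2): d=(11,-1) top-left  bias=+0
  edge (14, 2)→(7, 3): d=(-7,1) right/bottom  bias=-1
  edge (7, 3)→(3, 3): d=(-4,0) right/bottom  bias=-1
    (0,1)@(1, 3): e=[-2,6,0] → ·  [on edge]
    (1,1)@(3, 3): e=[0,4,0] → ·  [on edge]
    (2,1)@(5, 3): e=[2,2,0] → ·  [on edge]
    (3,1)@(7, 3): e=[4,0,0] → ·  [on edge]
    (4,1)@(9, 3): e=[6,-2,0] → ·  [on edge]
    (5,1)@(11, 3): e=[8,-4,0] → ·  [on edge]
    (6,1)@(13, 3): e=[10,-6,0] → ·  [on edge]
    (7,1)@(15, 3): e=[12,-8,0] → ·  [on edge]
    (8,1)@(17, 3): e=[14,-10,0] → ·  [on edge]
    (9,1)@(19, 3): e=[16,-12,0] → ·  [on edge]
  covered (0 px):
    · · · · · · · · · ·
    · · · · · · · · · ·
    · · · · · · · · · ·
    · · · · · · · · · ·
T2:
  2·area = 36
  edge (6, 0)→(6, 6): d=(0,6) right/bottom  bias=-1
  edge (6, 6)→(0, 2): d=(-6,-4) top-left  bias=+0
  edge (0, 2)→(6, 0): d=(6,-2) top-left  bias=+0
    (1,0)@(3, 1): e=[18,18,0] → #  [on edge]
    (2,0)@(5, 1): e=[6,26,4] → #
    (3,0)@(7, 1): e=[-6,34,8] → ·
    (1,1)@(3, 3): e=[18,6,12] → #
    (3,1)@(7, 3): e=[-6,22,20] → ·
    (1,2)@(3, 5): e=[18,-6,24] → ·
    (2,2)@(5, 5): e=[6,2,28] → #
    (3,2)@(7, 5): e=[-6,10,32] → ·
    (2,3)@(5, 7): e=[6,-10,40] → ·
  covered (5 px):
    · # # · · · · · · ·
    · # # · · · · · · ·
    · · # · · · · · · ·
    · · · · · · · · · ·

Final: [2,28,6]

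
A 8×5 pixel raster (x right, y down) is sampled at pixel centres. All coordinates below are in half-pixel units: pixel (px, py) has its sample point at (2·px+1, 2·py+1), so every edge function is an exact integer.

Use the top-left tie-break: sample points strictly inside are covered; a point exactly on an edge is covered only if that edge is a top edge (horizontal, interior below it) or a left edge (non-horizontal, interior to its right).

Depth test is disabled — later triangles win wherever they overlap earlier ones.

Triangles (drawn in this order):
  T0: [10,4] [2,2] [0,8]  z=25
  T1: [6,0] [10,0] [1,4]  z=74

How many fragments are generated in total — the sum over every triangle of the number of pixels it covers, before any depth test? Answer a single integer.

T0:
  2·area = 52  (B↔C swapped to make it positive)
  edge (10, 4)→(0, 8): d=(-10,4) right/bottom  bias=-1
  edge (0, 8)→(2, 2): d=(2,-6) top-left  bias=+0
  edge (2, 2)→(10, 4): d=(8,2) right/bottom  bias=-1
    (1,1)@(3, 3): e=[38,8,6] → █
    (2,1)@(5, 3): e=[30,20,2] → █
    (3,1)@(7, 3): e=[22,32,-2] → ·
    (0,2)@(1, 5): e=[26,0,26] → █  [on edge]
    (3,2)@(7, 5): e=[2,36,14] → █
    (4,2)@(9, 5): e=[-6,48,10] → ·
    (0,3)@(1, 7): e=[6,4,42] → █
    (1,3)@(3, 7): e=[-2,16,38] → ·
    (2,3)@(5, 7): e=[-10,28,34] → ·
    (3,3)@(7, 7): e=[-18,40,30] → ·
    (0,4)@(1, 9): e=[-14,8,58] → ·
  covered (7 px):
    · · · · · · · ·
    · █ █ · · · · ·
    █ █ █ █ · · · ·
    █ · · · · · · ·
    · · · · · · · ·
T1:
  2·area = 16
  edge (6, 0)→(10, 0): d=(4,0) top-left  bias=+0
  edge (10, 0)→(1, 4): d=(-9,4) right/bottom  bias=-1
  edge (1, 4)→(6, 0): d=(5,-4) top-left  bias=+0
    (2,0)@(5, 1): e=[4,11,1] → █
    (3,0)@(7, 1): e=[4,3,9] → █
    (4,0)@(9, 1): e=[4,-5,17] → ·
    (1,1)@(3, 3): e=[12,1,3] → █
    (2,1)@(5, 3): e=[12,-7,11] → ·
    (3,1)@(7, 3): e=[12,-15,19] → ·
    (1,2)@(3, 5): e=[20,-17,13] → ·
  covered (3 px):
    · · █ █ · · · ·
    · █ · · · · · ·
    · · · · · · · ·
    · · · · · · · ·
    · · · · · · · ·

Final: 10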